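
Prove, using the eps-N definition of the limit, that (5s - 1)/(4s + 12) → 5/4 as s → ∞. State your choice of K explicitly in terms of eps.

K = 4/eps

Fix eps > 0. We seek K > 0 such that s > K implies |(5s - 1)/(4s + 12) − (5/4)| < eps.
(5s - 1)/(4s + 12) − (5/4) = (4(5s - 1) − 5(4s + 12)) / (4(4s + 12)) = -64/(4(4s + 12)).
For s > 0 we have 4s + 12 > 4s, so |(5s - 1)/(4s + 12) − (5/4)| = 64/(4(4s + 12)) < 64/(4·4s) = 4/s.
Thus |(5s - 1)/(4s + 12) − (5/4)| < eps whenever s > 4/eps.
Take K = 4/eps. If s > K then |(5s - 1)/(4s + 12) − (5/4)| < 4/s < eps.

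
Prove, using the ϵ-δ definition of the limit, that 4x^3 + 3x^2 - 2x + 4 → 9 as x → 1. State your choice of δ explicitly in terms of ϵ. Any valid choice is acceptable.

δ = min(1, ϵ/35)

Let ϵ > 0. We want δ > 0 such that 0 < |x − 1| < δ implies |(4x^3 + 3x^2 - 2x + 4) − 9| < ϵ.
(4x^3 + 3x^2 - 2x + 4) − 9 = 4x^3 + 3x^2 - 2x - 5 = (x − 1)(4x^2 + 7x + 5).
So |(4x^3 + 3x^2 - 2x + 4) − 9| = |x − 1|·|4x^2 + 7x + 5|.
Assume first that |x − 1| < 1, so |x| < 2. Then |4x^2 + 7x + 5| ≤ 4·2^2 + 7·2 + 5 = 35.
Hence |(4x^3 + 3x^2 - 2x + 4) − 9| ≤ 35|x − 1| < ϵ provided |x − 1| < ϵ/35.
Take δ = min(1, ϵ/35). Then 0 < |x − 1| < δ gives both |x − 1| < 1 and |x − 1| < ϵ/35, so |(4x^3 + 3x^2 - 2x + 4) − 9| < ϵ.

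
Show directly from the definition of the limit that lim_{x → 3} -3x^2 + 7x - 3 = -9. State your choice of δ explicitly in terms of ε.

δ = min(1, ε/14)

Fix ε > 0. We want δ > 0 such that 0 < |x − 3| < δ implies |(-3x^2 + 7x - 3) + 9| < ε.
(-3x^2 + 7x - 3) + 9 = -3x^2 + 7x + 6 = (x − 3)(-3x - 2).
So |(-3x^2 + 7x - 3) + 9| = |x − 3|·|-3x - 2|.
Assume first that |x − 3| < 1, so |x| < 4. Then |-3x - 2| ≤ 3·4 + 2 = 14.
Hence |(-3x^2 + 7x - 3) + 9| ≤ 14|x − 3| < ε provided |x − 3| < ε/14.
Take δ = min(1, ε/14). Then 0 < |x − 3| < δ gives both |x − 3| < 1 and |x − 3| < ε/14, so |(-3x^2 + 7x - 3) + 9| < ε.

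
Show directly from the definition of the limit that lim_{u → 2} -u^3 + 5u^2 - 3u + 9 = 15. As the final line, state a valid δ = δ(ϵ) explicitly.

Let ϵ > 0 be given. We want δ > 0 such that 0 < |u − 2| < δ implies |(-u^3 + 5u^2 - 3u + 9) − 15| < ϵ.
(-u^3 + 5u^2 - 3u + 9) − 15 = -u^3 + 5u^2 - 3u - 6 = (u − 2)(-u^2 + 3u + 3).
So |(-u^3 + 5u^2 - 3u + 9) − 15| = |u − 2|·|-u^2 + 3u + 3|.
Require δ ≤ 1. Then |u − 2| < 1 gives |u| < 3, and by the triangle inequality |-u^2 + 3u + 3| ≤ 3^2 + 3·3 + 3 = 21.
Hence |(-u^3 + 5u^2 - 3u + 9) − 15| ≤ 21|u − 2| < ϵ provided |u − 2| < ϵ/21.
Take δ = min(1, ϵ/21). Then 0 < |u − 2| < δ gives both |u − 2| < 1 and |u − 2| < ϵ/21, so |(-u^3 + 5u^2 - 3u + 9) − 15| < ϵ.

δ = min(1, ϵ/21)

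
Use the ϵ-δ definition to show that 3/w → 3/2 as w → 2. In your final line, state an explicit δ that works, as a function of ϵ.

δ = min(1, (2/3)ϵ)

Let ϵ > 0. We seek δ > 0 such that 0 < |w − 2| < δ implies |3/w − (3/2)| < ϵ.
|3/w − (3/2)| = 3·|2 − w|/(2·|w|) = 3|w − 2|/(2|w|).
Require δ ≤ 1 so that |w| > 2 − 1 = 1, hence 2|w| > 2.
Then |3/w − (3/2)| < 3|w − 2|/2, which is < ϵ when |w − 2| < (2/3)ϵ.
Take δ = min(1, (2/3)ϵ). Then 0 < |w − 2| < δ gives both |w − 2| < 1 and |w − 2| < (2/3)ϵ, so |3/w − (3/2)| < ϵ.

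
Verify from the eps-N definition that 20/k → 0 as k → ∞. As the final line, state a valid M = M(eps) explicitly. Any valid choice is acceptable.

M = 20/eps

Let eps > 0. For k ≥ 1, |20/k − 0| = 20/(k) ≤ 20/k.
We need 20/k < eps, i.e. k > 20/eps.
Take M = 20/eps. If k > M then |20/k| ≤ 20/k < eps.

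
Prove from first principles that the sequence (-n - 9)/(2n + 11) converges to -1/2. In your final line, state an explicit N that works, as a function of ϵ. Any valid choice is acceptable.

Let ϵ > 0. For n ≥ 1, |(-n - 9)/(2n + 11) + 1/2| = |-7|/(2(2n + 11)) = 7/(2(2n + 11)).
Since 2n + 11 ≥ 2n for n ≥ 1, this is ≤ 7/(2·2n) = (7/4)/n.
So |(-n - 9)/(2n + 11) + 1/2| < ϵ whenever n > (7/4)/ϵ.
Take N = (7/4)/ϵ. If n > N then |(-n - 9)/(2n + 11) + 1/2| ≤ (7/4)/n < ϵ.

N = (7/4)/ϵ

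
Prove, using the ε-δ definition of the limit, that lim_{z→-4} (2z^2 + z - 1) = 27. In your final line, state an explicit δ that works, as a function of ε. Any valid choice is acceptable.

δ = min(2, ε/19)

Fix ε > 0. We want δ > 0 such that 0 < |z + 4| < δ implies |(2z^2 + z - 1) − 27| < ε.
(2z^2 + z - 1) − 27 = 2z^2 + z - 28 = (z + 4)(2z - 7).
So |(2z^2 + z - 1) − 27| = |z + 4|·|2z - 7|.
Assume first that |z + 4| < 2, so |z| < 6. Then |2z - 7| ≤ 2·6 + 7 = 19.
Hence |(2z^2 + z - 1) − 27| ≤ 19|z + 4| < ε provided |z + 4| < ε/19.
Take δ = min(2, ε/19). Then 0 < |z + 4| < δ gives both |z + 4| < 2 and |z + 4| < ε/19, so |(2z^2 + z - 1) − 27| < ε.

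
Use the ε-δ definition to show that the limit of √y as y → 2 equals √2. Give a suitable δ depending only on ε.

δ = min(2, √2·ε)

Let ε > 0 be given. We want δ > 0 such that 0 < |y − 2| < δ implies |√y − √2| < ε.
Multiplying by the conjugate, |√y − √2| = |y − 2|/(√y + √2).
Restrict δ ≤ 2 so that |y − 2| < 2 forces y > 0, and then √y + √2 > √2.
Hence |√y − √2| < |y − 2|/√2, which is < ε once |y − 2| < √2·ε.
Take δ = min(2, √2·ε). If 0 < |y − 2| < δ then y > 0 and |√y − √2| < |y − 2|/√2 < ε.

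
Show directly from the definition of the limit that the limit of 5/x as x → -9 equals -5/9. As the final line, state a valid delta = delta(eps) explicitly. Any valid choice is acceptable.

Let eps > 0 be given. We seek delta > 0 such that 0 < |x + 9| < delta implies |5/x + 5/9| < eps.
|5/x + 5/9| = 5·|-9 − x|/(9·|x|) = 5|x + 9|/(9|x|).
Require delta ≤ 9/2 so that |x| > 9 − 9/2 = 9/2, hence 9|x| > 81/2.
Then |5/x + 5/9| < 5|x + 9|/(81/2), which is < eps when |x + 9| < (81/10)eps.
Take delta = min(9/2, (81/10)eps). Then 0 < |x + 9| < delta gives both |x + 9| < 9/2 and |x + 9| < (81/10)eps, so |5/x + 5/9| < eps.

delta = min(9/2, (81/10)eps)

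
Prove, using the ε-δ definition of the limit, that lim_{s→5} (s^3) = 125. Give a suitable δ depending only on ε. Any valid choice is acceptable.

Fix ε > 0. We seek δ > 0 with 0 < |s − 5| < δ ⇒ |s^3 − 125| < ε.
Factor: s^3 − 125 = (s − 5)(s^2 + 5s + 25), so |s^3 − 125| = |s − 5|·|s^2 + 5s + 25|.
Impose δ ≤ 1 so that |s| < 6; then |s^2 + 5s + 25| ≤ 91.
Hence |s^3 − 125| ≤ 91|s − 5|, which is < ε once |s − 5| < ε/91.
Take δ = min(1, ε/91). If 0 < |s − 5| < δ then both bounds hold and |s^3 − 125| ≤ 91|s − 5| < 91·(ε/91) = ε.

δ = min(1, ε/91)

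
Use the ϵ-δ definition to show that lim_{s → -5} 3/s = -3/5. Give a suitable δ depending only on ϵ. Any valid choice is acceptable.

Fix ϵ > 0. We seek δ > 0 such that 0 < |s + 5| < δ implies |3/s + 3/5| < ϵ.
|3/s + 3/5| = 3·|-5 − s|/(5·|s|) = 3|s + 5|/(5|s|).
Restrict δ ≤ 5/2. Then |s + 5| < 5/2 gives |s| > 5/2, so 5|s| > 25/2.
Then |3/s + 3/5| < 3|s + 5|/(25/2), which is < ϵ when |s + 5| < (25/6)ϵ.
Take δ = min(5/2, (25/6)ϵ). Then 0 < |s + 5| < δ gives both |s + 5| < 5/2 and |s + 5| < (25/6)ϵ, so |3/s + 3/5| < ϵ.

δ = min(5/2, (25/6)ϵ)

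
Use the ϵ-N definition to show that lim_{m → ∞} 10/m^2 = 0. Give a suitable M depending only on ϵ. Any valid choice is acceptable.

Suppose ϵ > 0. For m ≥ 1, |10/m^2 − 0| = 10/m^2.
10/m^2 < ϵ ⇔ m^2 > 10/ϵ ⇔ m > (10/ϵ)^{1/2}.
Take M = (10/ϵ)^{1/2}. Then m > M implies 10/m^2 < ϵ.

M = (10/ϵ)^{1/2}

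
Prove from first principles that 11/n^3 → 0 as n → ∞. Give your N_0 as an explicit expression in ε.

Suppose ε > 0. For n ≥ 1, |11/n^3 − 0| = 11/n^3.
11/n^3 < ε ⇔ n^3 > 11/ε ⇔ n > (11/ε)^{1/3}.
Take N_0 = (11/ε)^{1/3}. Then n > N_0 implies 11/n^3 < ε.

N_0 = (11/ε)^{1/3}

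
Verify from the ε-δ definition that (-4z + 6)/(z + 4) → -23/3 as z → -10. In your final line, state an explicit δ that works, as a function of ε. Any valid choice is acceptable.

Let ε > 0 be given. We want δ > 0 with 0 < |z + 10| < δ ⇒ |(-4z + 6)/(z + 4) + 23/3| < ε.
Combining over a common denominator, (-4z + 6)/(z + 4) + 23/3 = [(-4z + 6)·(-6) − 46·(z + 4)] / [(-6)·(z + 4)] = -22(z + 10) / ((-6)(z + 4)).
So |(-4z + 6)/(z + 4) + 23/3| = 22|z + 10| / (6·|z + 4|).
Restrict δ ≤ 3. Then |z + 10| < 3 gives |z + 4| = |(z + 10) + (-6)| ≥ 6 − 3 = 3.
Hence |(-4z + 6)/(z + 4) + 23/3| < 22|z + 10|/(6·3) = (11/9)|z + 10|, which is < ε once |z + 10| < (9/11)ε.
Take δ = min(3, (9/11)ε). Then 0 < |z + 10| < δ forces both bounds, so |(-4z + 6)/(z + 4) + 23/3| < ε.

δ = min(3, (9/11)ε)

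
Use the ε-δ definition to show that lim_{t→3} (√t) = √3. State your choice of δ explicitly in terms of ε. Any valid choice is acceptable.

Suppose ε > 0. We want δ > 0 such that 0 < |t − 3| < δ implies |√t − √3| < ε.
Rationalise: √t − √3 = (t − 3)/(√t + √3), so |√t − √3| = |t − 3|/(√t + √3).
Restrict δ ≤ 3 so that |t − 3| < 3 forces t > 0, and then √t + √3 > √3.
Hence |√t − √3| < |t − 3|/√3, which is < ε once |t − 3| < √3·ε.
Take δ = min(3, √3·ε). If 0 < |t − 3| < δ then t > 0 and |√t − √3| < |t − 3|/√3 < ε.

δ = min(3, √3·ε)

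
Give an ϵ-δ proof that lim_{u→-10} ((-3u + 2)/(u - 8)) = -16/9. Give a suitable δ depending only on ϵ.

δ = min(9, (81/11)ϵ)

Suppose ϵ > 0. We want δ > 0 with 0 < |u + 10| < δ ⇒ |(-3u + 2)/(u - 8) + 16/9| < ϵ.
Combining over a common denominator, (-3u + 2)/(u - 8) + 16/9 = [(-3u + 2)·(-18) − 32·(u - 8)] / [(-18)·(u - 8)] = 22(u + 10) / ((-18)(u - 8)).
So |(-3u + 2)/(u - 8) + 16/9| = 22|u + 10| / (18·|u − 8|).
Require δ ≤ 9, so |u − 8| ≥ |-18| − |u + 10| > 18 − 9 = 9.
Hence |(-3u + 2)/(u - 8) + 16/9| < 22|u + 10|/(18·9) = (11/81)|u + 10|, which is < ϵ once |u + 10| < (81/11)ϵ.
Take δ = min(9, (81/11)ϵ). Then 0 < |u + 10| < δ forces both bounds, so |(-3u + 2)/(u - 8) + 16/9| < ϵ.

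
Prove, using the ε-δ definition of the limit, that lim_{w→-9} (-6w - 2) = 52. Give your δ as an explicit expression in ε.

Let ε > 0 be given. We need δ > 0 so that 0 < |w + 9| < δ implies |(-6w - 2) − 52| < ε.
Since (-6w - 2) − 52 = -6(w + 9), we have |(-6w - 2) − 52| = 6|w + 9|.
So 6|w + 9| < ε exactly when |w + 9| < ε/6.
Take δ = ε/6. If 0 < |w + 9| < δ then |(-6w - 2) − 52| = 6|w + 9| < 6·(ε/6) = ε.

δ = ε/6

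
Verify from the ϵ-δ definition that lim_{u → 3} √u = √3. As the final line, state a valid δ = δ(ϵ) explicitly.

δ = min(3, √3·ϵ)

Let ϵ > 0. We want δ > 0 such that 0 < |u − 3| < δ implies |√u − √3| < ϵ.
Rationalise: √u − √3 = (u − 3)/(√u + √3), so |√u − √3| = |u − 3|/(√u + √3).
Restrict δ ≤ 3 so that |u − 3| < 3 forces u > 0, and then √u + √3 > √3.
Hence |√u − √3| < |u − 3|/√3, which is < ϵ once |u − 3| < √3·ϵ.
Take δ = min(3, √3·ϵ). If 0 < |u − 3| < δ then u > 0 and |√u − √3| < |u − 3|/√3 < ϵ.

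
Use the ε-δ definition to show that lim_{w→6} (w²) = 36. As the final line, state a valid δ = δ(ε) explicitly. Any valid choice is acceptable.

δ = min(1, ε/13)

Fix ε > 0. We seek δ > 0 with 0 < |w − 6| < δ ⇒ |w² − 36| < ε.
Factor: w² − 36 = (w − 6)(w + 6), so |w² − 36| = |w − 6|·|w + 6|.
Impose δ ≤ 1 so that |w| < 7; then |w + 6| ≤ 13.
Hence |w² − 36| ≤ 13|w − 6|, which is < ε once |w − 6| < ε/13.
Take δ = min(1, ε/13). If 0 < |w − 6| < δ then both bounds hold and |w² − 36| ≤ 13|w − 6| < 13·(ε/13) = ε.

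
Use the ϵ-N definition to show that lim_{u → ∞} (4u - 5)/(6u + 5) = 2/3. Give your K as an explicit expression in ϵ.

Fix ϵ > 0. We seek K > 0 such that u > K implies |(4u - 5)/(6u + 5) − (2/3)| < ϵ.
(4u - 5)/(6u + 5) − (2/3) = (6(4u - 5) − 4(6u + 5)) / (6(6u + 5)) = -50/(6(6u + 5)).
For u > 0 we have 6u + 5 > 6u, so |(4u - 5)/(6u + 5) − (2/3)| = 50/(6(6u + 5)) < 50/(6·6u) = (25/18)/u.
Thus |(4u - 5)/(6u + 5) − (2/3)| < ϵ whenever u > (25/18)/ϵ.
Take K = (25/18)/ϵ. If u > K then |(4u - 5)/(6u + 5) − (2/3)| < (25/18)/u < ϵ.

K = (25/18)/ϵ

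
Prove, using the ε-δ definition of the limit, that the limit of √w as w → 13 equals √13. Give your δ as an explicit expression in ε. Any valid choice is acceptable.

Suppose ε > 0. We want δ > 0 such that 0 < |w − 13| < δ implies |√w − √13| < ε.
Multiplying by the conjugate, |√w − √13| = |w − 13|/(√w + √13).
Restrict δ ≤ 13 so that |w − 13| < 13 forces w > 0, and then √w + √13 > √13.
Hence |√w − √13| < |w − 13|/√13, which is < ε once |w − 13| < √13·ε.
Take δ = min(13, √13·ε). If 0 < |w − 13| < δ then w > 0 and |√w − √13| < |w − 13|/√13 < ε.

δ = min(13, √13·ε)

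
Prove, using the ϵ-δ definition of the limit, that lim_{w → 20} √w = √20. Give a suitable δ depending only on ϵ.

δ = min(20, √20·ϵ)

Let ϵ > 0 be given. We want δ > 0 such that 0 < |w − 20| < δ implies |√w − √20| < ϵ.
Rationalise: √w − √20 = (w − 20)/(√w + √20), so |√w − √20| = |w − 20|/(√w + √20).
Restrict δ ≤ 20 so that |w − 20| < 20 forces w > 0, and then √w + √20 > √20.
Hence |√w − √20| < |w − 20|/√20, which is < ϵ once |w − 20| < √20·ϵ.
Take δ = min(20, √20·ϵ). If 0 < |w − 20| < δ then w > 0 and |√w − √20| < |w − 20|/√20 < ϵ.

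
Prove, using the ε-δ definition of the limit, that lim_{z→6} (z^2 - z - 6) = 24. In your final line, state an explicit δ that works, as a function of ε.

δ = min(2, ε/13)

Suppose ε > 0. We want δ > 0 such that 0 < |z − 6| < δ implies |(z^2 - z - 6) − 24| < ε.
(z^2 - z - 6) − 24 = z^2 - z - 30 = (z − 6)(z + 5).
So |(z^2 - z - 6) − 24| = |z − 6|·|z + 5|.
Assume first that |z − 6| < 2, so |z| < 8. Then |z + 5| ≤ 8 + 5 = 13.
Hence |(z^2 - z - 6) − 24| ≤ 13|z − 6| < ε provided |z − 6| < ε/13.
Choosing δ = min(2, ε/13) ensures both conditions, hence |(z^2 - z - 6) − 24| < ε.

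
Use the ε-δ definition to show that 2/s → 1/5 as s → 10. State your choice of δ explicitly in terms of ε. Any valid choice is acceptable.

Fix ε > 0. We seek δ > 0 such that 0 < |s − 10| < δ implies |2/s − (1/5)| < ε.
|2/s − (1/5)| = 2·|10 − s|/(10·|s|) = 2|s − 10|/(10|s|).
Restrict δ ≤ 5. Then |s − 10| < 5 gives |s| > 5, so 10|s| > 50.
Then |2/s − (1/5)| < 2|s − 10|/50, which is < ε when |s − 10| < 25ε.
Take δ = min(5, 25ε). Then 0 < |s − 10| < δ gives both |s − 10| < 5 and |s − 10| < 25ε, so |2/s − (1/5)| < ε.

δ = min(5, 25ε)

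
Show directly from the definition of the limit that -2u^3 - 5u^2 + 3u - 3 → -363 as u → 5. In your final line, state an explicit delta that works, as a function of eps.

Let eps > 0. We want delta > 0 such that 0 < |u − 5| < delta implies |(-2u^3 - 5u^2 + 3u - 3) + 363| < eps.
(-2u^3 - 5u^2 + 3u - 3) + 363 = -2u^3 - 5u^2 + 3u + 360 = (u − 5)(-2u^2 - 15u - 72).
So |(-2u^3 - 5u^2 + 3u - 3) + 363| = |u − 5|·|-2u^2 - 15u - 72|.
Require delta ≤ 2. Then |u − 5| < 2 gives |u| < 7, and by the triangle inequality |-2u^2 - 15u - 72| ≤ 2·7^2 + 15·7 + 72 = 275.
Hence |(-2u^3 - 5u^2 + 3u - 3) + 363| ≤ 275|u − 5| < eps provided |u − 5| < eps/275.
Take delta = min(2, eps/275). Then 0 < |u − 5| < delta gives both |u − 5| < 2 and |u − 5| < eps/275, so |(-2u^3 - 5u^2 + 3u - 3) + 363| < eps.

delta = min(2, eps/275)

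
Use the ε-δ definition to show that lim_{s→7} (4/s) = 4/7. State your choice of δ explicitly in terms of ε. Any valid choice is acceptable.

δ = min(7/2, (49/8)ε)

Let ε > 0. We seek δ > 0 such that 0 < |s − 7| < δ implies |4/s − (4/7)| < ε.
|4/s − (4/7)| = 4·|7 − s|/(7·|s|) = 4|s − 7|/(7|s|).
Restrict δ ≤ 7/2. Then |s − 7| < 7/2 gives |s| > 7/2, so 7|s| > 49/2.
Then |4/s − (4/7)| < 4|s − 7|/(49/2), which is < ε when |s − 7| < (49/8)ε.
Take δ = min(7/2, (49/8)ε). Then 0 < |s − 7| < δ gives both |s − 7| < 7/2 and |s − 7| < (49/8)ε, so |4/s − (4/7)| < ε.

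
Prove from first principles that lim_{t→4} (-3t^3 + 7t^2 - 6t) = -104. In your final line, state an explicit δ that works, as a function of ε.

δ = min(1, ε/126)

Let ε > 0. We want δ > 0 such that 0 < |t − 4| < δ implies |(-3t^3 + 7t^2 - 6t) + 104| < ε.
(-3t^3 + 7t^2 - 6t) + 104 = -3t^3 + 7t^2 - 6t + 104 = (t − 4)(-3t^2 - 5t - 26).
So |(-3t^3 + 7t^2 - 6t) + 104| = |t − 4|·|-3t^2 - 5t - 26|.
Require δ ≤ 1. Then |t − 4| < 1 gives |t| < 5, and by the triangle inequality |-3t^2 - 5t - 26| ≤ 3·5^2 + 5·5 + 26 = 126.
Hence |(-3t^3 + 7t^2 - 6t) + 104| ≤ 126|t − 4| < ε provided |t − 4| < ε/126.
Take δ = min(1, ε/126). Then 0 < |t − 4| < δ gives both |t − 4| < 1 and |t − 4| < ε/126, so |(-3t^3 + 7t^2 - 6t) + 104| < ε.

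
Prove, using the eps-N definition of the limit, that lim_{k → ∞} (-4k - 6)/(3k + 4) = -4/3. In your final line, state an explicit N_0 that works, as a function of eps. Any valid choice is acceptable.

Let eps > 0 be given. For k ≥ 1, |(-4k - 6)/(3k + 4) + 4/3| = |-2|/(3(3k + 4)) = 2/(3(3k + 4)).
Since 3k + 4 ≥ 3k for k ≥ 1, this is ≤ 2/(3·3k) = (2/9)/k.
So |(-4k - 6)/(3k + 4) + 4/3| < eps whenever k > (2/9)/eps.
Take N_0 = (2/9)/eps. If k > N_0 then |(-4k - 6)/(3k + 4) + 4/3| ≤ (2/9)/k < eps.

N_0 = (2/9)/eps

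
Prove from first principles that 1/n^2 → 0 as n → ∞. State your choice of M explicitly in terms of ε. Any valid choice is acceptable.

Let ε > 0 be given. For n ≥ 1, |1/n^2 − 0| = 1/n^2.
1/n^2 < ε ⇔ n^2 > 1/ε ⇔ n > (1/ε)^{1/2}.
Take M = (1/ε)^{1/2}. Then n > M implies 1/n^2 < ε.

M = (1/ε)^{1/2}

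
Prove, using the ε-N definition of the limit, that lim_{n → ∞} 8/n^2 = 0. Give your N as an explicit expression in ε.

Let ε > 0. For n ≥ 1, |8/n^2 − 0| = 8/n^2.
8/n^2 < ε ⇔ n^2 > 8/ε ⇔ n > (8/ε)^{1/2}.
Take N = (8/ε)^{1/2}. Then n > N implies 8/n^2 < ε.

N = (8/ε)^{1/2}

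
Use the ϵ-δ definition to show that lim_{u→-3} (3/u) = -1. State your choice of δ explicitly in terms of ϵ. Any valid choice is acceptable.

δ = min(3/2, (3/2)ϵ)

Let ϵ > 0 be given. We seek δ > 0 such that 0 < |u + 3| < δ implies |3/u + 1| < ϵ.
|3/u + 1| = 3·|-3 − u|/(3·|u|) = 3|u + 3|/(3|u|).
Require δ ≤ 3/2 so that |u| > 3 − 3/2 = 3/2, hence 3|u| > 9/2.
Then |3/u + 1| < 3|u + 3|/(9/2), which is < ϵ when |u + 3| < (3/2)ϵ.
Take δ = min(3/2, (3/2)ϵ). Then 0 < |u + 3| < δ gives both |u + 3| < 3/2 and |u + 3| < (3/2)ϵ, so |3/u + 1| < ϵ.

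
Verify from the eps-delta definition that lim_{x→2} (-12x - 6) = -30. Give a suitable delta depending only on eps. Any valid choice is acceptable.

Let eps > 0 be given. We need delta > 0 so that 0 < |x − 2| < delta implies |(-12x - 6) + 30| < eps.
Since (-12x - 6) + 30 = -12(x − 2), we have |(-12x - 6) + 30| = 12|x − 2|.
So 12|x − 2| < eps exactly when |x − 2| < eps/12.
Choosing delta = eps/12 gives |(-12x - 6) + 30| = 12|x − 2| < eps whenever |x − 2| < delta.

delta = eps/12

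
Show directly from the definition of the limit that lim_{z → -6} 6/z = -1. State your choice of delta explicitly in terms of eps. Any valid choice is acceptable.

delta = min(3, 3eps)

Fix eps > 0. We seek delta > 0 such that 0 < |z + 6| < delta implies |6/z + 1| < eps.
|6/z + 1| = 6·|-6 − z|/(6·|z|) = 6|z + 6|/(6|z|).
Restrict delta ≤ 3. Then |z + 6| < 3 gives |z| > 3, so 6|z| > 18.
Then |6/z + 1| < 6|z + 6|/18, which is < eps when |z + 6| < 3eps.
Take delta = min(3, 3eps). Then 0 < |z + 6| < delta gives both |z + 6| < 3 and |z + 6| < 3eps, so |6/z + 1| < eps.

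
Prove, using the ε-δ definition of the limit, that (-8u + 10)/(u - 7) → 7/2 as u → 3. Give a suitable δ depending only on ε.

δ = min(2, (4/23)ε)

Let ε > 0. We want δ > 0 with 0 < |u − 3| < δ ⇒ |(-8u + 10)/(u - 7) − (7/2)| < ε.
Combining over a common denominator, (-8u + 10)/(u - 7) − (7/2) = [(-8u + 10)·(-4) − (-14)·(u - 7)] / [(-4)·(u - 7)] = 46(u − 3) / ((-4)(u - 7)).
So |(-8u + 10)/(u - 7) − (7/2)| = 46|u − 3| / (4·|u − 7|).
Restrict δ ≤ 2. Then |u − 3| < 2 gives |u − 7| = |(u − 3) + (-4)| ≥ 4 − 2 = 2.
Hence |(-8u + 10)/(u - 7) − (7/2)| < 46|u − 3|/(4·2) = (23/4)|u − 3|, which is < ε once |u − 3| < (4/23)ε.
Take δ = min(2, (4/23)ε). Then 0 < |u − 3| < δ forces both bounds, so |(-8u + 10)/(u - 7) − (7/2)| < ε.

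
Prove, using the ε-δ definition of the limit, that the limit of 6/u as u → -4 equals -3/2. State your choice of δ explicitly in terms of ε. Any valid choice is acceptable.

δ = min(2, (4/3)ε)

Suppose ε > 0. We seek δ > 0 such that 0 < |u + 4| < δ implies |6/u + 3/2| < ε.
|6/u + 3/2| = 6·|-4 − u|/(4·|u|) = 6|u + 4|/(4|u|).
Require δ ≤ 2 so that |u| > 4 − 2 = 2, hence 4|u| > 8.
Then |6/u + 3/2| < 6|u + 4|/8, which is < ε when |u + 4| < (4/3)ε.
Take δ = min(2, (4/3)ε). Then 0 < |u + 4| < δ gives both |u + 4| < 2 and |u + 4| < (4/3)ε, so |6/u + 3/2| < ε.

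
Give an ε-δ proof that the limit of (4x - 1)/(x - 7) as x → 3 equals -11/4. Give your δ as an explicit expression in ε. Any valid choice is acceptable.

δ = min(2, (8/27)ε)

Let ε > 0 be given. We want δ > 0 with 0 < |x − 3| < δ ⇒ |(4x - 1)/(x - 7) + 11/4| < ε.
Combining over a common denominator, (4x - 1)/(x - 7) + 11/4 = [(4x - 1)·(-4) − 11·(x - 7)] / [(-4)·(x - 7)] = -27(x − 3) / ((-4)(x - 7)).
So |(4x - 1)/(x - 7) + 11/4| = 27|x − 3| / (4·|x − 7|).
Restrict δ ≤ 2. Then |x − 3| < 2 gives |x − 7| = |(x − 3) + (-4)| ≥ 4 − 2 = 2.
Hence |(4x - 1)/(x - 7) + 11/4| < 27|x − 3|/(4·2) = (27/8)|x − 3|, which is < ε once |x − 3| < (8/27)ε.
Take δ = min(2, (8/27)ε). Then 0 < |x − 3| < δ forces both bounds, so |(4x - 1)/(x - 7) + 11/4| < ε.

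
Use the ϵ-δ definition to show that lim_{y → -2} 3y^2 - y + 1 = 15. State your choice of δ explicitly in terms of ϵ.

δ = min(2, ϵ/19)

Suppose ϵ > 0. We want δ > 0 such that 0 < |y + 2| < δ implies |(3y^2 - y + 1) − 15| < ϵ.
(3y^2 - y + 1) − 15 = 3y^2 - y - 14 = (y + 2)(3y - 7).
So |(3y^2 - y + 1) − 15| = |y + 2|·|3y - 7|.
Require δ ≤ 2. Then |y + 2| < 2 gives |y| < 4, and by the triangle inequality |3y - 7| ≤ 3·4 + 7 = 19.
Hence |(3y^2 - y + 1) − 15| ≤ 19|y + 2| < ϵ provided |y + 2| < ϵ/19.
Take δ = min(2, ϵ/19). Then 0 < |y + 2| < δ gives both |y + 2| < 2 and |y + 2| < ϵ/19, so |(3y^2 - y + 1) − 15| < ϵ.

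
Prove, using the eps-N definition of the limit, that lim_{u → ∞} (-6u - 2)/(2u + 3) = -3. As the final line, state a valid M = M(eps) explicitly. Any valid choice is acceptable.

Suppose eps > 0. We seek M > 0 such that u > M implies |(-6u - 2)/(2u + 3) + 3| < eps.
(-6u - 2)/(2u + 3) + 3 = (2(-6u - 2) − (-6)(2u + 3)) / (2(2u + 3)) = 14/(2(2u + 3)).
For u > 0 we have 2u + 3 > 2u, so |(-6u - 2)/(2u + 3) + 3| = 14/(2(2u + 3)) < 14/(2·2u) = (7/2)/u.
Thus |(-6u - 2)/(2u + 3) + 3| < eps whenever u > (7/2)/eps.
Take M = (7/2)/eps. If u > M then |(-6u - 2)/(2u + 3) + 3| < (7/2)/u < eps.

M = (7/2)/eps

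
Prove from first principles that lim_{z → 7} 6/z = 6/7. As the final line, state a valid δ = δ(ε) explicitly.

Let ε > 0. We seek δ > 0 such that 0 < |z − 7| < δ implies |6/z − (6/7)| < ε.
|6/z − (6/7)| = 6·|7 − z|/(7·|z|) = 6|z − 7|/(7|z|).
Restrict δ ≤ 7/2. Then |z − 7| < 7/2 gives |z| > 7/2, so 7|z| > 49/2.
Then |6/z − (6/7)| < 6|z − 7|/(49/2), which is < ε when |z − 7| < (49/12)ε.
Take δ = min(7/2, (49/12)ε). Then 0 < |z − 7| < δ gives both |z − 7| < 7/2 and |z − 7| < (49/12)ε, so |6/z − (6/7)| < ε.

δ = min(7/2, (49/12)ε)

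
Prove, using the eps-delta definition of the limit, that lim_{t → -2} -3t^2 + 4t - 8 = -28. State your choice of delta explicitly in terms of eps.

Let eps > 0. We want delta > 0 such that 0 < |t + 2| < delta implies |(-3t^2 + 4t - 8) + 28| < eps.
(-3t^2 + 4t - 8) + 28 = -3t^2 + 4t + 20 = (t + 2)(-3t + 10).
So |(-3t^2 + 4t - 8) + 28| = |t + 2|·|-3t + 10|.
Assume first that |t + 2| < 1, so |t| < 3. Then |-3t + 10| ≤ 3·3 + 10 = 19.
Hence |(-3t^2 + 4t - 8) + 28| ≤ 19|t + 2| < eps provided |t + 2| < eps/19.
Choosing delta = min(1, eps/19) ensures both conditions, hence |(-3t^2 + 4t - 8) + 28| < eps.

delta = min(1, eps/19)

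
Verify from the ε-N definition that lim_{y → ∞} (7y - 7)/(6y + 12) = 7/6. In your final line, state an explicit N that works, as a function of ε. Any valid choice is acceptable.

N = (7/2)/ε

Let ε > 0 be given. We seek N > 0 such that y > N implies |(7y - 7)/(6y + 12) − (7/6)| < ε.
(7y - 7)/(6y + 12) − (7/6) = (6(7y - 7) − 7(6y + 12)) / (6(6y + 12)) = -126/(6(6y + 12)).
For y > 0 we have 6y + 12 > 6y, so |(7y - 7)/(6y + 12) − (7/6)| = 126/(6(6y + 12)) < 126/(6·6y) = (7/2)/y.
Thus |(7y - 7)/(6y + 12) − (7/6)| < ε whenever y > (7/2)/ε.
Take N = (7/2)/ε. If y > N then |(7y - 7)/(6y + 12) − (7/6)| < (7/2)/y < ε.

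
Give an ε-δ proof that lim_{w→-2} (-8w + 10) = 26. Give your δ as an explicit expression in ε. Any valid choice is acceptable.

Let ε > 0. We need δ > 0 so that 0 < |w + 2| < δ implies |(-8w + 10) − 26| < ε.
|(-8w + 10) − 26| = |-8w - 16| = 8|w + 2|.
So 8|w + 2| < ε exactly when |w + 2| < ε/8.
Choosing δ = ε/8 gives |(-8w + 10) − 26| = 8|w + 2| < ε whenever |w + 2| < δ.

δ = ε/8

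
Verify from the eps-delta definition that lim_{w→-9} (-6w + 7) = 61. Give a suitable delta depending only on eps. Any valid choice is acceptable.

delta = eps/6

Let eps > 0 be given. We need delta > 0 so that 0 < |w + 9| < delta implies |(-6w + 7) − 61| < eps.
|(-6w + 7) − 61| = |-6w - 54| = 6|w + 9|.
Thus it suffices that |w + 9| < eps/6.
Take delta = eps/6. If 0 < |w + 9| < delta then |(-6w + 7) − 61| = 6|w + 9| < 6·(eps/6) = eps.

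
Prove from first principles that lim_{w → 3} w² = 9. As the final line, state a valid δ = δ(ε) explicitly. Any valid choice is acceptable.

Suppose ε > 0. We seek δ > 0 with 0 < |w − 3| < δ ⇒ |w² − 9| < ε.
Factor: w² − 9 = (w − 3)(w + 3), so |w² − 9| = |w − 3|·|w + 3|.
Impose δ ≤ 2 so that |w| < 5; then |w + 3| ≤ 8.
Hence |w² − 9| ≤ 8|w − 3|, which is < ε once |w − 3| < ε/8.
Take δ = min(2, ε/8). If 0 < |w − 3| < δ then both bounds hold and |w² − 9| ≤ 8|w − 3| < 8·(ε/8) = ε.

δ = min(2, ε/8)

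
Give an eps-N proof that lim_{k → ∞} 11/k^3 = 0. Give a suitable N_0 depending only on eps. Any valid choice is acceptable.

Let eps > 0. For k ≥ 1, |11/k^3 − 0| = 11/k^3.
11/k^3 < eps ⇔ k^3 > 11/eps ⇔ k > (11/eps)^{1/3}.
Take N_0 = (11/eps)^{1/3}. Then k > N_0 implies 11/k^3 < eps.

N_0 = (11/eps)^{1/3}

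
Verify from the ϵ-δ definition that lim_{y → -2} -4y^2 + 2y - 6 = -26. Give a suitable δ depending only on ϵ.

Suppose ϵ > 0. We want δ > 0 such that 0 < |y + 2| < δ implies |(-4y^2 + 2y - 6) + 26| < ϵ.
(-4y^2 + 2y - 6) + 26 = -4y^2 + 2y + 20 = (y + 2)(-4y + 10).
So |(-4y^2 + 2y - 6) + 26| = |y + 2|·|-4y + 10|.
Require δ ≤ 2. Then |y + 2| < 2 gives |y| < 4, and by the triangle inequality |-4y + 10| ≤ 4·4 + 10 = 26.
Hence |(-4y^2 + 2y - 6) + 26| ≤ 26|y + 2| < ϵ provided |y + 2| < ϵ/26.
Take δ = min(2, ϵ/26). Then 0 < |y + 2| < δ gives both |y + 2| < 2 and |y + 2| < ϵ/26, so |(-4y^2 + 2y - 6) + 26| < ϵ.

δ = min(2, ϵ/26)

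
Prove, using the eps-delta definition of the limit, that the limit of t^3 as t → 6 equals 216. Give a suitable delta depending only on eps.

Let eps > 0 be given. We seek delta > 0 with 0 < |t − 6| < delta ⇒ |t^3 − 216| < eps.
Factor: t^3 − 216 = (t − 6)(t^2 + 6t + 36), so |t^3 − 216| = |t − 6|·|t^2 + 6t + 36|.
Impose delta ≤ 1 so that |t| < 7; then |t^2 + 6t + 36| ≤ 127.
Hence |t^3 − 216| ≤ 127|t − 6|, which is < eps once |t − 6| < eps/127.
Take delta = min(1, eps/127). If 0 < |t − 6| < delta then both bounds hold and |t^3 − 216| ≤ 127|t − 6| < 127·(eps/127) = eps.

delta = min(1, eps/127)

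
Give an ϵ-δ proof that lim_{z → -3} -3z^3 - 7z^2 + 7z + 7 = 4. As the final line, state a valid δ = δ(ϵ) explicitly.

δ = min(1, ϵ/57)

Suppose ϵ > 0. We want δ > 0 such that 0 < |z + 3| < δ implies |(-3z^3 - 7z^2 + 7z + 7) − 4| < ϵ.
(-3z^3 - 7z^2 + 7z + 7) − 4 = -3z^3 - 7z^2 + 7z + 3 = (z + 3)(-3z^2 + 2z + 1).
So |(-3z^3 - 7z^2 + 7z + 7) − 4| = |z + 3|·|-3z^2 + 2z + 1|.
Require δ ≤ 1. Then |z + 3| < 1 gives |z| < 4, and by the triangle inequality |-3z^2 + 2z + 1| ≤ 3·4^2 + 2·4 + 1 = 57.
Hence |(-3z^3 - 7z^2 + 7z + 7) − 4| ≤ 57|z + 3| < ϵ provided |z + 3| < ϵ/57.
Choosing δ = min(1, ϵ/57) ensures both conditions, hence |(-3z^3 - 7z^2 + 7z + 7) − 4| < ϵ.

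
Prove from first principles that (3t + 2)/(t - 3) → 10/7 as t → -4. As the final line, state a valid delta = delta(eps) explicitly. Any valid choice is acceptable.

delta = min(7/2, (49/22)eps)

Suppose eps > 0. We want delta > 0 with 0 < |t + 4| < delta ⇒ |(3t + 2)/(t - 3) − (10/7)| < eps.
Combining over a common denominator, (3t + 2)/(t - 3) − (10/7) = [(3t + 2)·(-7) − (-10)·(t - 3)] / [(-7)·(t - 3)] = -11(t + 4) / ((-7)(t - 3)).
So |(3t + 2)/(t - 3) − (10/7)| = 11|t + 4| / (7·|t − 3|).
Require delta ≤ 7/2, so |t − 3| ≥ |-7| − |t + 4| > 7 − 7/2 = 7/2.
Hence |(3t + 2)/(t - 3) − (10/7)| < 11|t + 4|/(7·(7/2)) = (22/49)|t + 4|, which is < eps once |t + 4| < (49/22)eps.
Take delta = min(7/2, (49/22)eps). Then 0 < |t + 4| < delta forces both bounds, so |(3t + 2)/(t - 3) − (10/7)| < eps.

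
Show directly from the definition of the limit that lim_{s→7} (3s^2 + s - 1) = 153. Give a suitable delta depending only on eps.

delta = min(1, eps/46)

Fix eps > 0. We want delta > 0 such that 0 < |s − 7| < delta implies |(3s^2 + s - 1) − 153| < eps.
(3s^2 + s - 1) − 153 = 3s^2 + s - 154 = (s − 7)(3s + 22).
So |(3s^2 + s - 1) − 153| = |s − 7|·|3s + 22|.
Assume first that |s − 7| < 1, so |s| < 8. Then |3s + 22| ≤ 3·8 + 22 = 46.
Hence |(3s^2 + s - 1) − 153| ≤ 46|s − 7| < eps provided |s − 7| < eps/46.
Choosing delta = min(1, eps/46) ensures both conditions, hence |(3s^2 + s - 1) − 153| < eps.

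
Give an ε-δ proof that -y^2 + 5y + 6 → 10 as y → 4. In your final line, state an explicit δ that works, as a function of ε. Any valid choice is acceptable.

δ = min(2, ε/7)

Let ε > 0 be given. We want δ > 0 such that 0 < |y − 4| < δ implies |(-y^2 + 5y + 6) − 10| < ε.
(-y^2 + 5y + 6) − 10 = -y^2 + 5y - 4 = (y − 4)(-y + 1).
So |(-y^2 + 5y + 6) − 10| = |y − 4|·|-y + 1|.
Require δ ≤ 2. Then |y − 4| < 2 gives |y| < 6, and by the triangle inequality |-y + 1| ≤ 6 + 1 = 7.
Hence |(-y^2 + 5y + 6) − 10| ≤ 7|y − 4| < ε provided |y − 4| < ε/7.
Choosing δ = min(2, ε/7) ensures both conditions, hence |(-y^2 + 5y + 6) − 10| < ε.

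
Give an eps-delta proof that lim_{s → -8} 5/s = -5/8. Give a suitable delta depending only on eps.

Suppose eps > 0. We seek delta > 0 such that 0 < |s + 8| < delta implies |5/s + 5/8| < eps.
|5/s + 5/8| = 5·|-8 − s|/(8·|s|) = 5|s + 8|/(8|s|).
Restrict delta ≤ 4. Then |s + 8| < 4 gives |s| > 4, so 8|s| > 32.
Then |5/s + 5/8| < 5|s + 8|/32, which is < eps when |s + 8| < (32/5)eps.
Take delta = min(4, (32/5)eps). Then 0 < |s + 8| < delta gives both |s + 8| < 4 and |s + 8| < (32/5)eps, so |5/s + 5/8| < eps.

delta = min(4, (32/5)eps)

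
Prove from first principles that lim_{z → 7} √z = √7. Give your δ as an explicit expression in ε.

δ = min(7, √7·ε)

Let ε > 0 be given. We want δ > 0 such that 0 < |z − 7| < δ implies |√z − √7| < ε.
Rationalise: √z − √7 = (z − 7)/(√z + √7), so |√z − √7| = |z − 7|/(√z + √7).
Restrict δ ≤ 7 so that |z − 7| < 7 forces z > 0, and then √z + √7 > √7.
Hence |√z − √7| < |z − 7|/√7, which is < ε once |z − 7| < √7·ε.
Take δ = min(7, √7·ε). If 0 < |z − 7| < δ then z > 0 and |√z − √7| < |z − 7|/√7 < ε.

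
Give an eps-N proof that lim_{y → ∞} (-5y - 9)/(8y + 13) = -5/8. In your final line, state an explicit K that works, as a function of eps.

Let eps > 0 be given. We seek K > 0 such that y > K implies |(-5y - 9)/(8y + 13) + 5/8| < eps.
(-5y - 9)/(8y + 13) + 5/8 = (8(-5y - 9) − (-5)(8y + 13)) / (8(8y + 13)) = -7/(8(8y + 13)).
For y > 0 we have 8y + 13 > 8y, so |(-5y - 9)/(8y + 13) + 5/8| = 7/(8(8y + 13)) < 7/(8·8y) = (7/64)/y.
Thus |(-5y - 9)/(8y + 13) + 5/8| < eps whenever y > (7/64)/eps.
Take K = (7/64)/eps. If y > K then |(-5y - 9)/(8y + 13) + 5/8| < (7/64)/y < eps.

K = (7/64)/eps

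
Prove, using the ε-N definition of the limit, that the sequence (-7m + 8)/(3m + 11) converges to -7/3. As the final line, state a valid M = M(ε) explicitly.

M = (101/9)/ε

Fix ε > 0. For m ≥ 1, |(-7m + 8)/(3m + 11) + 7/3| = |101|/(3(3m + 11)) = 101/(3(3m + 11)).
Since 3m + 11 ≥ 3m for m ≥ 1, this is ≤ 101/(3·3m) = (101/9)/m.
So |(-7m + 8)/(3m + 11) + 7/3| < ε whenever m > (101/9)/ε.
Take M = (101/9)/ε. If m > M then |(-7m + 8)/(3m + 11) + 7/3| ≤ (101/9)/m < ε.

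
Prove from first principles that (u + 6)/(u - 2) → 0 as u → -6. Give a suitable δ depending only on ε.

δ = min(4, 4ε)

Suppose ε > 0. We want δ > 0 with 0 < |u + 6| < δ ⇒ |(u + 6)/(u - 2) − 0| < ε.
Combining over a common denominator, (u + 6)/(u - 2) − 0 = [(u + 6)·(-8) − 0·(u - 2)] / [(-8)·(u - 2)] = -8(u + 6) / ((-8)(u - 2)).
So |(u + 6)/(u - 2) − 0| = 8|u + 6| / (8·|u − 2|).
Require δ ≤ 4, so |u − 2| ≥ |-8| − |u + 6| > 8 − 4 = 4.
Hence |(u + 6)/(u - 2) − 0| < 8|u + 6|/(8·4) = (1/4)|u + 6|, which is < ε once |u + 6| < 4ε.
Take δ = min(4, 4ε). Then 0 < |u + 6| < δ forces both bounds, so |(u + 6)/(u - 2) − 0| < ε.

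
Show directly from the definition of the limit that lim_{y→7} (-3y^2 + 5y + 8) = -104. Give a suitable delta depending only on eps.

Let eps > 0 be given. We want delta > 0 such that 0 < |y − 7| < delta implies |(-3y^2 + 5y + 8) + 104| < eps.
(-3y^2 + 5y + 8) + 104 = -3y^2 + 5y + 112 = (y − 7)(-3y - 16).
So |(-3y^2 + 5y + 8) + 104| = |y − 7|·|-3y - 16|.
Require delta ≤ 2. Then |y − 7| < 2 gives |y| < 9, and by the triangle inequality |-3y - 16| ≤ 3·9 + 16 = 43.
Hence |(-3y^2 + 5y + 8) + 104| ≤ 43|y − 7| < eps provided |y − 7| < eps/43.
Choosing delta = min(2, eps/43) ensures both conditions, hence |(-3y^2 + 5y + 8) + 104| < eps.

delta = min(2, eps/43)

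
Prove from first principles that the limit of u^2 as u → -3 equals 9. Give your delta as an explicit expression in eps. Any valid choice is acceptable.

Let eps > 0. We seek delta > 0 with 0 < |u + 3| < delta ⇒ |u^2 − 9| < eps.
Factor: u^2 − 9 = (u + 3)(u - 3), so |u^2 − 9| = |u + 3|·|u - 3|.
Restrict delta ≤ 2. Then |u + 3| < 2 gives |u| < 5, so by the triangle inequality |u - 3| ≤ 5 + 3 = 8.
Hence |u^2 − 9| ≤ 8|u + 3|, which is < eps once |u + 3| < eps/8.
Take delta = min(2, eps/8). If 0 < |u + 3| < delta then both bounds hold and |u^2 − 9| ≤ 8|u + 3| < 8·(eps/8) = eps.

delta = min(2, eps/8)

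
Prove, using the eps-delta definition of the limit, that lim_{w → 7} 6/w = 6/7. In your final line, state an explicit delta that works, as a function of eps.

Let eps > 0. We seek delta > 0 such that 0 < |w − 7| < delta implies |6/w − (6/7)| < eps.
|6/w − (6/7)| = 6·|7 − w|/(7·|w|) = 6|w − 7|/(7|w|).
Restrict delta ≤ 7/2. Then |w − 7| < 7/2 gives |w| > 7/2, so 7|w| > 49/2.
Then |6/w − (6/7)| < 6|w − 7|/(49/2), which is < eps when |w − 7| < (49/12)eps.
Take delta = min(7/2, (49/12)eps). Then 0 < |w − 7| < delta gives both |w − 7| < 7/2 and |w − 7| < (49/12)eps, so |6/w − (6/7)| < eps.

delta = min(7/2, (49/12)eps)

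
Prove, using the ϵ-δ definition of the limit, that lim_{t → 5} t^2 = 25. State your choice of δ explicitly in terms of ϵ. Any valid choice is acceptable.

Let ϵ > 0. We seek δ > 0 with 0 < |t − 5| < δ ⇒ |t^2 − 25| < ϵ.
Factor: t^2 − 25 = (t − 5)(t + 5), so |t^2 − 25| = |t − 5|·|t + 5|.
Impose δ ≤ 1 so that |t| < 6; then |t + 5| ≤ 11.
Hence |t^2 − 25| ≤ 11|t − 5|, which is < ϵ once |t − 5| < ϵ/11.
Take δ = min(1, ϵ/11). If 0 < |t − 5| < δ then both bounds hold and |t^2 − 25| ≤ 11|t − 5| < 11·(ϵ/11) = ϵ.

δ = min(1, ϵ/11)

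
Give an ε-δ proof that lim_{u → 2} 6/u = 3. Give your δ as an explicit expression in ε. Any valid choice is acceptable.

Let ε > 0. We seek δ > 0 such that 0 < |u − 2| < δ implies |6/u − 3| < ε.
|6/u − 3| = 6·|2 − u|/(2·|u|) = 6|u − 2|/(2|u|).
Require δ ≤ 1 so that |u| > 2 − 1 = 1, hence 2|u| > 2.
Then |6/u − 3| < 6|u − 2|/2, which is < ε when |u − 2| < (1/3)ε.
Take δ = min(1, (1/3)ε). Then 0 < |u − 2| < δ gives both |u − 2| < 1 and |u − 2| < (1/3)ε, so |6/u − 3| < ε.

δ = min(1, (1/3)ε)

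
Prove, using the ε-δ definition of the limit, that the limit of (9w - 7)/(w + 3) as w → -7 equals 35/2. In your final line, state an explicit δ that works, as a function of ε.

Fix ε > 0. We want δ > 0 with 0 < |w + 7| < δ ⇒ |(9w - 7)/(w + 3) − (35/2)| < ε.
Combining over a common denominator, (9w - 7)/(w + 3) − (35/2) = [(9w - 7)·(-4) − (-70)·(w + 3)] / [(-4)·(w + 3)] = 34(w + 7) / ((-4)(w + 3)).
So |(9w - 7)/(w + 3) − (35/2)| = 34|w + 7| / (4·|w + 3|).
Require δ ≤ 2, so |w + 3| ≥ |-4| − |w + 7| > 4 − 2 = 2.
Hence |(9w - 7)/(w + 3) − (35/2)| < 34|w + 7|/(4·2) = (17/4)|w + 7|, which is < ε once |w + 7| < (4/17)ε.
Take δ = min(2, (4/17)ε). Then 0 < |w + 7| < δ forces both bounds, so |(9w - 7)/(w + 3) − (35/2)| < ε.

δ = min(2, (4/17)ε)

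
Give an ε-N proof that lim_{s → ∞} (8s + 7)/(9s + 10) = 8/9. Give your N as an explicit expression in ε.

Suppose ε > 0. We seek N > 0 such that s > N implies |(8s + 7)/(9s + 10) − (8/9)| < ε.
(8s + 7)/(9s + 10) − (8/9) = (9(8s + 7) − 8(9s + 10)) / (9(9s + 10)) = -17/(9(9s + 10)).
For s > 0 we have 9s + 10 > 9s, so |(8s + 7)/(9s + 10) − (8/9)| = 17/(9(9s + 10)) < 17/(9·9s) = (17/81)/s.
Thus |(8s + 7)/(9s + 10) − (8/9)| < ε whenever s > (17/81)/ε.
Take N = (17/81)/ε. If s > N then |(8s + 7)/(9s + 10) − (8/9)| < (17/81)/s < ε.

N = (17/81)/ε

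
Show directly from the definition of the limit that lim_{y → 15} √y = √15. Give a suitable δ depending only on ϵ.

δ = min(15, √15·ϵ)

Let ϵ > 0. We want δ > 0 such that 0 < |y − 15| < δ implies |√y − √15| < ϵ.
Multiplying by the conjugate, |√y − √15| = |y − 15|/(√y + √15).
Restrict δ ≤ 15 so that |y − 15| < 15 forces y > 0, and then √y + √15 > √15.
Hence |√y − √15| < |y − 15|/√15, which is < ϵ once |y − 15| < √15·ϵ.
Take δ = min(15, √15·ϵ). If 0 < |y − 15| < δ then y > 0 and |√y − √15| < |y − 15|/√15 < ϵ.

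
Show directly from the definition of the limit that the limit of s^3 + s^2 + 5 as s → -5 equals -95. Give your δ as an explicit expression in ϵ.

δ = min(1, ϵ/80)

Let ϵ > 0 be given. We want δ > 0 such that 0 < |s + 5| < δ implies |(s^3 + s^2 + 5) + 95| < ϵ.
(s^3 + s^2 + 5) + 95 = s^3 + s^2 + 100 = (s + 5)(s^2 - 4s + 20).
So |(s^3 + s^2 + 5) + 95| = |s + 5|·|s^2 - 4s + 20|.
Assume first that |s + 5| < 1, so |s| < 6. Then |s^2 - 4s + 20| ≤ 6^2 + 4·6 + 20 = 80.
Hence |(s^3 + s^2 + 5) + 95| ≤ 80|s + 5| < ϵ provided |s + 5| < ϵ/80.
Choosing δ = min(1, ϵ/80) ensures both conditions, hence |(s^3 + s^2 + 5) + 95| < ϵ.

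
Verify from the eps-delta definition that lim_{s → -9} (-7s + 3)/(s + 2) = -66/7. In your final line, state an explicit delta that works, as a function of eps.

Suppose eps > 0. We want delta > 0 with 0 < |s + 9| < delta ⇒ |(-7s + 3)/(s + 2) + 66/7| < eps.
Combining over a common denominator, (-7s + 3)/(s + 2) + 66/7 = [(-7s + 3)·(-7) − 66·(s + 2)] / [(-7)·(s + 2)] = -17(s + 9) / ((-7)(s + 2)).
So |(-7s + 3)/(s + 2) + 66/7| = 17|s + 9| / (7·|s + 2|).
Restrict delta ≤ 7/2. Then |s + 9| < 7/2 gives |s + 2| = |(s + 9) + (-7)| ≥ 7 − 7/2 = 7/2.
Hence |(-7s + 3)/(s + 2) + 66/7| < 17|s + 9|/(7·(7/2)) = (34/49)|s + 9|, which is < eps once |s + 9| < (49/34)eps.
Take delta = min(7/2, (49/34)eps). Then 0 < |s + 9| < delta forces both bounds, so |(-7s + 3)/(s + 2) + 66/7| < eps.

delta = min(7/2, (49/34)eps)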